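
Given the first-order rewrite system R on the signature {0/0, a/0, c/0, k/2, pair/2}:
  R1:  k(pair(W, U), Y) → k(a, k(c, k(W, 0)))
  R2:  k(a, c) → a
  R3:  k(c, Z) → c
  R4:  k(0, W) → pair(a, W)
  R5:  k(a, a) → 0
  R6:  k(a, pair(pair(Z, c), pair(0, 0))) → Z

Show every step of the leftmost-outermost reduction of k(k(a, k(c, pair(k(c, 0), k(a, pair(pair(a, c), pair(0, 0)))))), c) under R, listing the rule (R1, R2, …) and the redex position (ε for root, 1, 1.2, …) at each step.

a

1. k(k(a, k(c, pair(k(c, 0), k(a, pair(pair(a, c), pair(0, 0)))))), c)  →  k(k(a, c), c)   [R3 at 1.2]
2. k(k(a, c), c)  →  k(a, c)   [R2 at 1]
3. k(a, c)  →  a   [R2 at ε]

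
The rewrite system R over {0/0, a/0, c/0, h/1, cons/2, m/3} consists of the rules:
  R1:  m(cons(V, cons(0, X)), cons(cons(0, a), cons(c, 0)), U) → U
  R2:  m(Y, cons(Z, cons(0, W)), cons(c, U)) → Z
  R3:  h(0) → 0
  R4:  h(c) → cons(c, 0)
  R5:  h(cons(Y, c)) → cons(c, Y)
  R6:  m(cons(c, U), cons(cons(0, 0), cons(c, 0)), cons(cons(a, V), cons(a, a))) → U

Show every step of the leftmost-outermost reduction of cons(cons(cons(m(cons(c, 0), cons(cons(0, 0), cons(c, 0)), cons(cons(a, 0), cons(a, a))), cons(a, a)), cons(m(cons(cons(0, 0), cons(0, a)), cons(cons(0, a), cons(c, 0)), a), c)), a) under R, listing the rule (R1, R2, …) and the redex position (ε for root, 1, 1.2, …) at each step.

1. cons(cons(cons(m(cons(c, 0), cons(cons(0, 0), cons(c, 0)), cons(cons(a, 0), cons(a, a))), cons(a, a)), cons(m(cons(cons(0, 0), cons(0, a)), cons(cons(0, a), cons(c, 0)), a), c)), a)  →  cons(cons(cons(0, cons(a, a)), cons(m(cons(cons(0, 0), cons(0, a)), cons(cons(0, a), cons(c, 0)), a), c)), a)   [R6 at 1.1.1]
2. cons(cons(cons(0, cons(a, a)), cons(m(cons(cons(0, 0), cons(0, a)), cons(cons(0, a), cons(c, 0)), a), c)), a)  →  cons(cons(cons(0, cons(a, a)), cons(a, c)), a)   [R1 at 1.2.1]

cons(cons(cons(0, cons(a, a)), cons(a, c)), a)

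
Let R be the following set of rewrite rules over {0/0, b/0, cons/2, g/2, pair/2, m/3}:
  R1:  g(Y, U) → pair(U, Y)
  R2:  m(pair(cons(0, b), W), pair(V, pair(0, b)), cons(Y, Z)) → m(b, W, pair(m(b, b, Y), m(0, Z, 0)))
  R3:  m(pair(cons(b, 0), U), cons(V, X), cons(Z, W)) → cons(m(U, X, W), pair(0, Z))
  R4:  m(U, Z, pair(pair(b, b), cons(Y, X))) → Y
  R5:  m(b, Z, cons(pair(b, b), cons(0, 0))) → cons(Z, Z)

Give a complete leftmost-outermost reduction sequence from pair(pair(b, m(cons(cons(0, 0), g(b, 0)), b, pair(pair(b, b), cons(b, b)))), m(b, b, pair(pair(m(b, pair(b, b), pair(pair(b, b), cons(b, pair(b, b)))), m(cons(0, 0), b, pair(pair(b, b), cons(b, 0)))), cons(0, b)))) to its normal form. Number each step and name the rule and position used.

pair(pair(b, b), 0)

1. pair(pair(b, m(cons(cons(0, 0), g(b, 0)), b, pair(pair(b, b), cons(b, b)))), m(b, b, pair(pair(m(b, pair(b, b), pair(pair(b, b), cons(b, pair(b, b)))), m(cons(0, 0), b, pair(pair(b, b), cons(b, 0)))), cons(0, b))))  →  pair(pair(b, b), m(b, b, pair(pair(m(b, pair(b, b), pair(pair(b, b), cons(b, pair(b, b)))), m(cons(0, 0), b, pair(pair(b, b), cons(b, 0)))), cons(0, b))))   [R4 at 1.2]
2. pair(pair(b, b), m(b, b, pair(pair(m(b, pair(b, b), pair(pair(b, b), cons(b, pair(b, b)))), m(cons(0, 0), b, pair(pair(b, b), cons(b, 0)))), cons(0, b))))  →  pair(pair(b, b), m(b, b, pair(pair(b, m(cons(0, 0), b, pair(pair(b, b), cons(b, 0)))), cons(0, b))))   [R4 at 2.3.1.1]
3. pair(pair(b, b), m(b, b, pair(pair(b, m(cons(0, 0), b, pair(pair(b, b), cons(b, 0)))), cons(0, b))))  →  pair(pair(b, b), m(b, b, pair(pair(b, b), cons(0, b))))   [R4 at 2.3.1.2]
4. pair(pair(b, b), m(b, b, pair(pair(b, b), cons(0, b))))  →  pair(pair(b, b), 0)   [R4 at 2]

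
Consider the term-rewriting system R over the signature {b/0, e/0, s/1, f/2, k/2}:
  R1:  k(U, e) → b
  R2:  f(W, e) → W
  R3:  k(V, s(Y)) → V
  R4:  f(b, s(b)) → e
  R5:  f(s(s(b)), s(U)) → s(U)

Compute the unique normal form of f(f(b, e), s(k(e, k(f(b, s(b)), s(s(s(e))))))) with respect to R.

e

1. f(f(b, e), s(k(e, k(f(b, s(b)), s(s(s(e)))))))  →  f(b, s(k(e, k(f(b, s(b)), s(s(s(e)))))))   [R2 at 1]
2. f(b, s(k(e, k(f(b, s(b)), s(s(s(e)))))))  →  f(b, s(k(e, f(b, s(b)))))   [R3 at 2.1.2]
3. f(b, s(k(e, f(b, s(b)))))  →  f(b, s(k(e, e)))   [R4 at 2.1.2]
4. f(b, s(k(e, e)))  →  f(b, s(b))   [R1 at 2.1]
5. f(b, s(b))  →  e   [R4 at ε]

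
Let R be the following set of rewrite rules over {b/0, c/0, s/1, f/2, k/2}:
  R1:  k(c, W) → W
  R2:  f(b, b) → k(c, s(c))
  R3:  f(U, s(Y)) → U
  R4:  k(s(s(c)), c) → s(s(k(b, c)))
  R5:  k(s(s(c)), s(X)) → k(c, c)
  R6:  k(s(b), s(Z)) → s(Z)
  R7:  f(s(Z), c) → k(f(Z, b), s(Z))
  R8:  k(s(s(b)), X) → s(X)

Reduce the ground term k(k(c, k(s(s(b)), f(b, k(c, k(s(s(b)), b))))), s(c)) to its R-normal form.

1. k(k(c, k(s(s(b)), f(b, k(c, k(s(s(b)), b))))), s(c))  →  k(k(s(s(b)), f(b, k(c, k(s(s(b)), b)))), s(c))   [R1 at 1]
2. k(k(s(s(b)), f(b, k(c, k(s(s(b)), b)))), s(c))  →  k(s(f(b, k(c, k(s(s(b)), b)))), s(c))   [R8 at 1]
3. k(s(f(b, k(c, k(s(s(b)), b)))), s(c))  →  k(s(f(b, k(s(s(b)), b))), s(c))   [R1 at 1.1.2]
4. k(s(f(b, k(s(s(b)), b))), s(c))  →  k(s(f(b, s(b))), s(c))   [R8 at 1.1.2]
5. k(s(f(b, s(b))), s(c))  →  k(s(b), s(c))   [R3 at 1.1]
6. k(s(b), s(c))  →  s(c)   [R6 at ε]

s(c)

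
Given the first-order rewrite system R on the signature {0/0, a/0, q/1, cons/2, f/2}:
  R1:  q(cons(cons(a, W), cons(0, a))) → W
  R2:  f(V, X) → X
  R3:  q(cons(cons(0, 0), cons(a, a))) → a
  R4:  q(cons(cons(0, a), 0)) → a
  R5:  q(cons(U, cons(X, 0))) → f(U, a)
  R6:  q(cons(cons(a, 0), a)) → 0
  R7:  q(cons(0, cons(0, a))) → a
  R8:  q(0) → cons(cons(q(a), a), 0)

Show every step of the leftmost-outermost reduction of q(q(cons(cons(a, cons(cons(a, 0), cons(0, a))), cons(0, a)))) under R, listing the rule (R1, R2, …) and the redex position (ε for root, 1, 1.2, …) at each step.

0

1. q(q(cons(cons(a, cons(cons(a, 0), cons(0, a))), cons(0, a))))  →  q(cons(cons(a, 0), cons(0, a)))   [R1 at 1]
2. q(cons(cons(a, 0), cons(0, a)))  →  0   [R1 at ε]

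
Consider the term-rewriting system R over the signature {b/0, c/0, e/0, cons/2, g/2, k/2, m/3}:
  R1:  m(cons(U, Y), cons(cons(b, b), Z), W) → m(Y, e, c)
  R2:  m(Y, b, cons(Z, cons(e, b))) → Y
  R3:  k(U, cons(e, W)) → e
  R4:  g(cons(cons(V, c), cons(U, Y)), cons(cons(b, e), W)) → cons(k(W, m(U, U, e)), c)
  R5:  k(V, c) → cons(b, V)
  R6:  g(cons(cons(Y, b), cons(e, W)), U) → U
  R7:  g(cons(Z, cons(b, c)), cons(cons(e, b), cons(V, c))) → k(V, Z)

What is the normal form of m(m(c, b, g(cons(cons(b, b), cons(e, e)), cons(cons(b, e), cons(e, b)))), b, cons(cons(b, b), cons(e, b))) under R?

c

1. m(m(c, b, g(cons(cons(b, b), cons(e, e)), cons(cons(b, e), cons(e, b)))), b, cons(cons(b, b), cons(e, b)))  →  m(c, b, g(cons(cons(b, b), cons(e, e)), cons(cons(b, e), cons(e, b))))   [R2 at ε]
2. m(c, b, g(cons(cons(b, b), cons(e, e)), cons(cons(b, e), cons(e, b))))  →  m(c, b, cons(cons(b, e), cons(e, b)))   [R6 at 3]
3. m(c, b, cons(cons(b, e), cons(e, b)))  →  c   [R2 at ε]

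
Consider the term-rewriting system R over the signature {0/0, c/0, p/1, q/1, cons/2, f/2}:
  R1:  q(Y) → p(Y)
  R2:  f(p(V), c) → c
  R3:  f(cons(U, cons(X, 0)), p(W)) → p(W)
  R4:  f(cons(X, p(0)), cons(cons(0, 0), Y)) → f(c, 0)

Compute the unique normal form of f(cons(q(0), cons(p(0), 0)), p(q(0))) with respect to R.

p(p(0))

1. f(cons(q(0), cons(p(0), 0)), p(q(0)))  →  p(q(0))   [R3 at ε]
2. p(q(0))  →  p(p(0))   [R1 at 1]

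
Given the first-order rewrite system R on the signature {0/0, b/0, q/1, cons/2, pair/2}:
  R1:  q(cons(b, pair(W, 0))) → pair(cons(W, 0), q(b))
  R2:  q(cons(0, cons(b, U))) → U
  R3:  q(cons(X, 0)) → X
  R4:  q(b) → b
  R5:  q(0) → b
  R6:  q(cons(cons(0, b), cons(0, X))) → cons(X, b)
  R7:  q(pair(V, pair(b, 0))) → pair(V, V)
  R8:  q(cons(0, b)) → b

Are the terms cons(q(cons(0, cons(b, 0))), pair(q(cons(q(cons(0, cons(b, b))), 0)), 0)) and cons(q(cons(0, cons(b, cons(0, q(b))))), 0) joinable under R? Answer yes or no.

no — NF(t₁) = cons(0, pair(b, 0)), NF(t₂) = cons(cons(0, b), 0)

Reduce t₁ = cons(q(cons(0, cons(b, 0))), pair(q(cons(q(cons(0, cons(b, b))), 0)), 0)):
1. cons(q(cons(0, cons(b, 0))), pair(q(cons(q(cons(0, cons(b, b))), 0)), 0))  →  cons(0, pair(q(cons(q(cons(0, cons(b, b))), 0)), 0))   [R2 at 1]
2. cons(0, pair(q(cons(q(cons(0, cons(b, b))), 0)), 0))  →  cons(0, pair(q(cons(0, cons(b, b))), 0))   [R3 at 2.1]
3. cons(0, pair(q(cons(0, cons(b, b))), 0))  →  cons(0, pair(b, 0))   [R2 at 2.1]

Reduce t₂ = cons(q(cons(0, cons(b, cons(0, q(b))))), 0):
1. cons(q(cons(0, cons(b, cons(0, q(b))))), 0)  →  cons(cons(0, q(b)), 0)   [R2 at 1]
2. cons(cons(0, q(b)), 0)  →  cons(cons(0, b), 0)   [R4 at 1.2]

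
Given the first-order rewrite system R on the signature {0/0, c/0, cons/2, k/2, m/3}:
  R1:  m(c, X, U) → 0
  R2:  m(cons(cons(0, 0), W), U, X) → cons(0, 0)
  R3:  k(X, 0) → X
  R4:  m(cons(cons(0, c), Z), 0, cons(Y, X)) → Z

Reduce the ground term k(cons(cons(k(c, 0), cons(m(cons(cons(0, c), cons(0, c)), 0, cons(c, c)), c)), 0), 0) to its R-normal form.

cons(cons(c, cons(cons(0, c), c)), 0)

1. k(cons(cons(k(c, 0), cons(m(cons(cons(0, c), cons(0, c)), 0, cons(c, c)), c)), 0), 0)  →  cons(cons(k(c, 0), cons(m(cons(cons(0, c), cons(0, c)), 0, cons(c, c)), c)), 0)   [R3 at ε]
2. cons(cons(k(c, 0), cons(m(cons(cons(0, c), cons(0, c)), 0, cons(c, c)), c)), 0)  →  cons(cons(c, cons(m(cons(cons(0, c), cons(0, c)), 0, cons(c, c)), c)), 0)   [R3 at 1.1]
3. cons(cons(c, cons(m(cons(cons(0, c), cons(0, c)), 0, cons(c, c)), c)), 0)  →  cons(cons(c, cons(cons(0, c), c)), 0)   [R4 at 1.2.1]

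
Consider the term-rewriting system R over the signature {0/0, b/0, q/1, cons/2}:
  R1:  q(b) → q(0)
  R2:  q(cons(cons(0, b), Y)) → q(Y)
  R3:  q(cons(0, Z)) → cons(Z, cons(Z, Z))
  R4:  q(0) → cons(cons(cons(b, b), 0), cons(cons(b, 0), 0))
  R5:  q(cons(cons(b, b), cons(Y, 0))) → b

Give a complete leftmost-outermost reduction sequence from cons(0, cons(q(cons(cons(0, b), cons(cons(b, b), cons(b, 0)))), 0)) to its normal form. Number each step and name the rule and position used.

cons(0, cons(b, 0))

1. cons(0, cons(q(cons(cons(0, b), cons(cons(b, b), cons(b, 0)))), 0))  →  cons(0, cons(q(cons(cons(b, b), cons(b, 0))), 0))   [R2 at 2.1]
2. cons(0, cons(q(cons(cons(b, b), cons(b, 0))), 0))  →  cons(0, cons(b, 0))   [R5 at 2.1]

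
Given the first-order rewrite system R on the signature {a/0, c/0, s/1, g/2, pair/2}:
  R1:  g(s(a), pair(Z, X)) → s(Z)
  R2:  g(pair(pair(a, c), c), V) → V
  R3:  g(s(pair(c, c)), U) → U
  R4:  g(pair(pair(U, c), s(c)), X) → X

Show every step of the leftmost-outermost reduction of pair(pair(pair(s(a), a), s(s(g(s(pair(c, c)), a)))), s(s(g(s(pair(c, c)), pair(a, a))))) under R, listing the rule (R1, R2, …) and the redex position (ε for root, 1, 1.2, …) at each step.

1. pair(pair(pair(s(a), a), s(s(g(s(pair(c, c)), a)))), s(s(g(s(pair(c, c)), pair(a, a)))))  →  pair(pair(pair(s(a), a), s(s(a))), s(s(g(s(pair(c, c)), pair(a, a)))))   [R3 at 1.2.1.1]
2. pair(pair(pair(s(a), a), s(s(a))), s(s(g(s(pair(c, c)), pair(a, a)))))  →  pair(pair(pair(s(a), a), s(s(a))), s(s(pair(a, a))))   [R3 at 2.1.1]

pair(pair(pair(s(a), a), s(s(a))), s(s(pair(a, a))))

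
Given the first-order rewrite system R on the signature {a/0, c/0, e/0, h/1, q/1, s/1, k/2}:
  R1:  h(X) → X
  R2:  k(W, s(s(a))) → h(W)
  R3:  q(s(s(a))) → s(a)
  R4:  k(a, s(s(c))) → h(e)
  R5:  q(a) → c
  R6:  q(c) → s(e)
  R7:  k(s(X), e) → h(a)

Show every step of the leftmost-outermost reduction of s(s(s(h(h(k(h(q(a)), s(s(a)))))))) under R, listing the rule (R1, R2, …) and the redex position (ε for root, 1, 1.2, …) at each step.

1. s(s(s(h(h(k(h(q(a)), s(s(a))))))))  →  s(s(s(h(k(h(q(a)), s(s(a)))))))   [R1 at 1.1.1]
2. s(s(s(h(k(h(q(a)), s(s(a)))))))  →  s(s(s(k(h(q(a)), s(s(a))))))   [R1 at 1.1.1]
3. s(s(s(k(h(q(a)), s(s(a))))))  →  s(s(s(h(h(q(a))))))   [R2 at 1.1.1]
4. s(s(s(h(h(q(a))))))  →  s(s(s(h(q(a)))))   [R1 at 1.1.1]
5. s(s(s(h(q(a)))))  →  s(s(s(q(a))))   [R1 at 1.1.1]
6. s(s(s(q(a))))  →  s(s(s(c)))   [R5 at 1.1.1]

s(s(s(c)))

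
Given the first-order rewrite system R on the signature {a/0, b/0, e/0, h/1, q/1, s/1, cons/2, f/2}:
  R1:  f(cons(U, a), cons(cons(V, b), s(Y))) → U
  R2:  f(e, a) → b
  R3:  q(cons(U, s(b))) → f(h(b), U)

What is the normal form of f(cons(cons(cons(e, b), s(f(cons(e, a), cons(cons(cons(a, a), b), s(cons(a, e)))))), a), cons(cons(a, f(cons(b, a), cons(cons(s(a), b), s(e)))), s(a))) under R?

1. f(cons(cons(cons(e, b), s(f(cons(e, a), cons(cons(cons(a, a), b), s(cons(a, e)))))), a), cons(cons(a, f(cons(b, a), cons(cons(s(a), b), s(e)))), s(a)))  →  f(cons(cons(cons(e, b), s(e)), a), cons(cons(a, f(cons(b, a), cons(cons(s(a), b), s(e)))), s(a)))   [R1 at 1.1.2.1]
2. f(cons(cons(cons(e, b), s(e)), a), cons(cons(a, f(cons(b, a), cons(cons(s(a), b), s(e)))), s(a)))  →  f(cons(cons(cons(e, b), s(e)), a), cons(cons(a, b), s(a)))   [R1 at 2.1.2]
3. f(cons(cons(cons(e, b), s(e)), a), cons(cons(a, b), s(a)))  →  cons(cons(e, b), s(e))   [R1 at ε]

cons(cons(e, b), s(e))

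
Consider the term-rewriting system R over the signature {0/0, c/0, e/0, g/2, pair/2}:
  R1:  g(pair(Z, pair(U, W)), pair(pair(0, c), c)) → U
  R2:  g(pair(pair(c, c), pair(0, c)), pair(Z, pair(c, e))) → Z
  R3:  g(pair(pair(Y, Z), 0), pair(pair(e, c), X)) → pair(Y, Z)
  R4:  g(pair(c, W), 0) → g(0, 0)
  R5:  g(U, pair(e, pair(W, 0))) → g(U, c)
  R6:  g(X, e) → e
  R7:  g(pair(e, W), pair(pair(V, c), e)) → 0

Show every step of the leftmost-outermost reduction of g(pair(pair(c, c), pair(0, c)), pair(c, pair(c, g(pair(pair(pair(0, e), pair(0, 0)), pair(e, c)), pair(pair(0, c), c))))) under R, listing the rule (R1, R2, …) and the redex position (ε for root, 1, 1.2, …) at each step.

1. g(pair(pair(c, c), pair(0, c)), pair(c, pair(c, g(pair(pair(pair(0, e), pair(0, 0)), pair(e, c)), pair(pair(0, c), c)))))  →  g(pair(pair(c, c), pair(0, c)), pair(c, pair(c, e)))   [R1 at 2.2.2]
2. g(pair(pair(c, c), pair(0, c)), pair(c, pair(c, e)))  →  c   [R2 at ε]

c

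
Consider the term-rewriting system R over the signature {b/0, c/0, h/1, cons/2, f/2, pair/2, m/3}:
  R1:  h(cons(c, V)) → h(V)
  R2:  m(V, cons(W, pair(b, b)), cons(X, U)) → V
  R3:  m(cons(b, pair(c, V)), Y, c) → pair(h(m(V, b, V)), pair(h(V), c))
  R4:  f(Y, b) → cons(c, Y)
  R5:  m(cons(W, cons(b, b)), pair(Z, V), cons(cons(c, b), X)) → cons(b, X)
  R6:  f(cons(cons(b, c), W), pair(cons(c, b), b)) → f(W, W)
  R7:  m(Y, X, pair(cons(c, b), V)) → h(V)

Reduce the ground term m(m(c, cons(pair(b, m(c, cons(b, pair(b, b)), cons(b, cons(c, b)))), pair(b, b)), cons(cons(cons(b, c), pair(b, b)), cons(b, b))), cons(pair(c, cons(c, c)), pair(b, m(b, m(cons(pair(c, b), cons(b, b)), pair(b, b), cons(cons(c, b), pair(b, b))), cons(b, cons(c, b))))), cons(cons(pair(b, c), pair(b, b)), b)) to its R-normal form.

c

1. m(m(c, cons(pair(b, m(c, cons(b, pair(b, b)), cons(b, cons(c, b)))), pair(b, b)), cons(cons(cons(b, c), pair(b, b)), cons(b, b))), cons(pair(c, cons(c, c)), pair(b, m(b, m(cons(pair(c, b), cons(b, b)), pair(b, b), cons(cons(c, b), pair(b, b))), cons(b, cons(c, b))))), cons(cons(pair(b, c), pair(b, b)), b))  →  m(c, cons(pair(c, cons(c, c)), pair(b, m(b, m(cons(pair(c, b), cons(b, b)), pair(b, b), cons(cons(c, b), pair(b, b))), cons(b, cons(c, b))))), cons(cons(pair(b, c), pair(b, b)), b))   [R2 at 1]
2. m(c, cons(pair(c, cons(c, c)), pair(b, m(b, m(cons(pair(c, b), cons(b, b)), pair(b, b), cons(cons(c, b), pair(b, b))), cons(b, cons(c, b))))), cons(cons(pair(b, c), pair(b, b)), b))  →  m(c, cons(pair(c, cons(c, c)), pair(b, m(b, cons(b, pair(b, b)), cons(b, cons(c, b))))), cons(cons(pair(b, c), pair(b, b)), b))   [R5 at 2.2.2.2]
3. m(c, cons(pair(c, cons(c, c)), pair(b, m(b, cons(b, pair(b, b)), cons(b, cons(c, b))))), cons(cons(pair(b, c), pair(b, b)), b))  →  m(c, cons(pair(c, cons(c, c)), pair(b, b)), cons(cons(pair(b, c), pair(b, b)), b))   [R2 at 2.2.2]
4. m(c, cons(pair(c, cons(c, c)), pair(b, b)), cons(cons(pair(b, c), pair(b, b)), b))  →  c   [R2 at ε]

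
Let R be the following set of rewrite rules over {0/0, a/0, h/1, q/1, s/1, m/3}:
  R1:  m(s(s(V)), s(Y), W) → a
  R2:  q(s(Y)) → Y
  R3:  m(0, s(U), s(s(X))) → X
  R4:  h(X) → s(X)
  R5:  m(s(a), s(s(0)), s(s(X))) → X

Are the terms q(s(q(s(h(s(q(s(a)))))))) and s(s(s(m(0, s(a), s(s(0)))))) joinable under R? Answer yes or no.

no — NF(t₁) = s(s(a)), NF(t₂) = s(s(s(0)))

Reduce t₁ = q(s(q(s(h(s(q(s(a)))))))):
1. q(s(q(s(h(s(q(s(a))))))))  →  q(s(h(s(q(s(a))))))   [R2 at ε]
2. q(s(h(s(q(s(a))))))  →  h(s(q(s(a))))   [R2 at ε]
3. h(s(q(s(a))))  →  s(s(q(s(a))))   [R4 at ε]
4. s(s(q(s(a))))  →  s(s(a))   [R2 at 1.1]

Reduce t₂ = s(s(s(m(0, s(a), s(s(0)))))):
1. s(s(s(m(0, s(a), s(s(0))))))  →  s(s(s(0)))   [R3 at 1.1.1]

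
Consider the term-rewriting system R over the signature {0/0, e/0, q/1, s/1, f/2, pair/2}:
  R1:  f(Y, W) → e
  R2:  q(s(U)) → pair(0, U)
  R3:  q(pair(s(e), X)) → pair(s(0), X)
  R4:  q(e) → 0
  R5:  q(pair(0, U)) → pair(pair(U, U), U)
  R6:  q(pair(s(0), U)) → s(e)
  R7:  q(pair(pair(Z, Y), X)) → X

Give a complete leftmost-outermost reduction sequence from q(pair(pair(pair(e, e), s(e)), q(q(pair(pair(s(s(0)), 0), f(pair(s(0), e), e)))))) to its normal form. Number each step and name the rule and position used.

0

1. q(pair(pair(pair(e, e), s(e)), q(q(pair(pair(s(s(0)), 0), f(pair(s(0), e), e))))))  →  q(q(pair(pair(s(s(0)), 0), f(pair(s(0), e), e))))   [R7 at ε]
2. q(q(pair(pair(s(s(0)), 0), f(pair(s(0), e), e))))  →  q(f(pair(s(0), e), e))   [R7 at 1]
3. q(f(pair(s(0), e), e))  →  q(e)   [R1 at 1]
4. q(e)  →  0   [R4 at ε]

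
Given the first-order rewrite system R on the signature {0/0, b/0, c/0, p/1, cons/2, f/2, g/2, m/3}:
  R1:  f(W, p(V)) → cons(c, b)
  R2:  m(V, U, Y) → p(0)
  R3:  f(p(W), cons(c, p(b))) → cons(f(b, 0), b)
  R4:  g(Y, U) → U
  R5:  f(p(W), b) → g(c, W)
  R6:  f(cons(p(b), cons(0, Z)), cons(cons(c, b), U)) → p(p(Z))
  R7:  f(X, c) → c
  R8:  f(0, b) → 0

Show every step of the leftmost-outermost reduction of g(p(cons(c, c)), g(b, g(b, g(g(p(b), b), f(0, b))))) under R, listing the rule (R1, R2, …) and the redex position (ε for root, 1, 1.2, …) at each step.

0

1. g(p(cons(c, c)), g(b, g(b, g(g(p(b), b), f(0, b)))))  →  g(b, g(b, g(g(p(b), b), f(0, b))))   [R4 at ε]
2. g(b, g(b, g(g(p(b), b), f(0, b))))  →  g(b, g(g(p(b), b), f(0, b)))   [R4 at ε]
3. g(b, g(g(p(b), b), f(0, b)))  →  g(g(p(b), b), f(0, b))   [R4 at ε]
4. g(g(p(b), b), f(0, b))  →  f(0, b)   [R4 at ε]
5. f(0, b)  →  0   [R8 at ε]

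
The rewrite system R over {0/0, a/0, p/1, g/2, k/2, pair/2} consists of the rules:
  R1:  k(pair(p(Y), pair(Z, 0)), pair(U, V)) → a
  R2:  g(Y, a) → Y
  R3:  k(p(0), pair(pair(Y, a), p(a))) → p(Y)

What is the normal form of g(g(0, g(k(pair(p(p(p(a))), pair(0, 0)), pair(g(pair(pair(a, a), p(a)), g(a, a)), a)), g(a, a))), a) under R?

1. g(g(0, g(k(pair(p(p(p(a))), pair(0, 0)), pair(g(pair(pair(a, a), p(a)), g(a, a)), a)), g(a, a))), a)  →  g(0, g(k(pair(p(p(p(a))), pair(0, 0)), pair(g(pair(pair(a, a), p(a)), g(a, a)), a)), g(a, a)))   [R2 at ε]
2. g(0, g(k(pair(p(p(p(a))), pair(0, 0)), pair(g(pair(pair(a, a), p(a)), g(a, a)), a)), g(a, a)))  →  g(0, g(a, g(a, a)))   [R1 at 2.1]
3. g(0, g(a, g(a, a)))  →  g(0, g(a, a))   [R2 at 2.2]
4. g(0, g(a, a))  →  g(0, a)   [R2 at 2]
5. g(0, a)  →  0   [R2 at ε]

0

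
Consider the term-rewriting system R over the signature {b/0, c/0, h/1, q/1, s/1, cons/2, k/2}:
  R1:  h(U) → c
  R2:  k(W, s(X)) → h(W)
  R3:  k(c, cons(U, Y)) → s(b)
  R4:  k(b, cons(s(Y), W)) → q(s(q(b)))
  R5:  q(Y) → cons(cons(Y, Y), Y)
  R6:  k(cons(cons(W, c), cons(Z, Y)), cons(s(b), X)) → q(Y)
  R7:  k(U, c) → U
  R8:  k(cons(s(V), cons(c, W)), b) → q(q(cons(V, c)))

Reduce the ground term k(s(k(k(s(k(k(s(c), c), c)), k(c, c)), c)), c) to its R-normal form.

1. k(s(k(k(s(k(k(s(c), c), c)), k(c, c)), c)), c)  →  s(k(k(s(k(k(s(c), c), c)), k(c, c)), c))   [R7 at ε]
2. s(k(k(s(k(k(s(c), c), c)), k(c, c)), c))  →  s(k(s(k(k(s(c), c), c)), k(c, c)))   [R7 at 1]
3. s(k(s(k(k(s(c), c), c)), k(c, c)))  →  s(k(s(k(s(c), c)), k(c, c)))   [R7 at 1.1.1]
4. s(k(s(k(s(c), c)), k(c, c)))  →  s(k(s(s(c)), k(c, c)))   [R7 at 1.1.1]
5. s(k(s(s(c)), k(c, c)))  →  s(k(s(s(c)), c))   [R7 at 1.2]
6. s(k(s(s(c)), c))  →  s(s(s(c)))   [R7 at 1]

s(s(s(c)))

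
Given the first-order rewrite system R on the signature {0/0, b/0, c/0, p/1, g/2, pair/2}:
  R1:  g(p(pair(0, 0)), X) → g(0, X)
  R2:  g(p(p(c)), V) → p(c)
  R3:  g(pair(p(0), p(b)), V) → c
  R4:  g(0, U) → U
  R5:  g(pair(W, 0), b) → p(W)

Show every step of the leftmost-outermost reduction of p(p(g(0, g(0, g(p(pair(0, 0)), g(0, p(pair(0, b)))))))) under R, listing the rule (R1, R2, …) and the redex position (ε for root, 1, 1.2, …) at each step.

1. p(p(g(0, g(0, g(p(pair(0, 0)), g(0, p(pair(0, b))))))))  →  p(p(g(0, g(p(pair(0, 0)), g(0, p(pair(0, b)))))))   [R4 at 1.1]
2. p(p(g(0, g(p(pair(0, 0)), g(0, p(pair(0, b)))))))  →  p(p(g(p(pair(0, 0)), g(0, p(pair(0, b))))))   [R4 at 1.1]
3. p(p(g(p(pair(0, 0)), g(0, p(pair(0, b))))))  →  p(p(g(0, g(0, p(pair(0, b))))))   [R1 at 1.1]
4. p(p(g(0, g(0, p(pair(0, b))))))  →  p(p(g(0, p(pair(0, b)))))   [R4 at 1.1]
5. p(p(g(0, p(pair(0, b)))))  →  p(p(p(pair(0, b))))   [R4 at 1.1]

p(p(p(pair(0, b))))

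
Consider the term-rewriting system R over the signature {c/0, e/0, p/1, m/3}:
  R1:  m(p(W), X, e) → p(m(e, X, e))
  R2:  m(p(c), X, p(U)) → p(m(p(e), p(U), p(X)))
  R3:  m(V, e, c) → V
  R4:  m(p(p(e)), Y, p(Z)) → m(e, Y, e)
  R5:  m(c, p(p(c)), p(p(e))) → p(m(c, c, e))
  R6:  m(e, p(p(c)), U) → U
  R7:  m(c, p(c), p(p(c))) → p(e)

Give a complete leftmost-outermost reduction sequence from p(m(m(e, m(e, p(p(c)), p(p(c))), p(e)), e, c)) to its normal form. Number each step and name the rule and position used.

p(p(e))

1. p(m(m(e, m(e, p(p(c)), p(p(c))), p(e)), e, c))  →  p(m(e, m(e, p(p(c)), p(p(c))), p(e)))   [R3 at 1]
2. p(m(e, m(e, p(p(c)), p(p(c))), p(e)))  →  p(m(e, p(p(c)), p(e)))   [R6 at 1.2]
3. p(m(e, p(p(c)), p(e)))  →  p(p(e))   [R6 at 1]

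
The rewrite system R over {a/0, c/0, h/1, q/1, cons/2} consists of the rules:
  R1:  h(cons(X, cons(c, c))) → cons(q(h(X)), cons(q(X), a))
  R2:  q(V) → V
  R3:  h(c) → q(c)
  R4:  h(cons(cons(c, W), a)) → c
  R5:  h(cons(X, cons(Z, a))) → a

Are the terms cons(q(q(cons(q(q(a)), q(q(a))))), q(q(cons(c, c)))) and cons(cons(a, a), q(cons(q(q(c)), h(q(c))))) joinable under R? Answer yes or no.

yes — NF(t₁) = cons(cons(a, a), cons(c, c)), NF(t₂) = cons(cons(a, a), cons(c, c))

Reduce t₁ = cons(q(q(cons(q(q(a)), q(q(a))))), q(q(cons(c, c)))):
1. cons(q(q(cons(q(q(a)), q(q(a))))), q(q(cons(c, c))))  →  cons(q(cons(q(q(a)), q(q(a)))), q(q(cons(c, c))))   [R2 at 1]
2. cons(q(cons(q(q(a)), q(q(a)))), q(q(cons(c, c))))  →  cons(cons(q(q(a)), q(q(a))), q(q(cons(c, c))))   [R2 at 1]
3. cons(cons(q(q(a)), q(q(a))), q(q(cons(c, c))))  →  cons(cons(q(a), q(q(a))), q(q(cons(c, c))))   [R2 at 1.1]
4. cons(cons(q(a), q(q(a))), q(q(cons(c, c))))  →  cons(cons(a, q(q(a))), q(q(cons(c, c))))   [R2 at 1.1]
5. cons(cons(a, q(q(a))), q(q(cons(c, c))))  →  cons(cons(a, q(a)), q(q(cons(c, c))))   [R2 at 1.2]
6. cons(cons(a, q(a)), q(q(cons(c, c))))  →  cons(cons(a, a), q(q(cons(c, c))))   [R2 at 1.2]
7. cons(cons(a, a), q(q(cons(c, c))))  →  cons(cons(a, a), q(cons(c, c)))   [R2 at 2]
8. cons(cons(a, a), q(cons(c, c)))  →  cons(cons(a, a), cons(c, c))   [R2 at 2]

Reduce t₂ = cons(cons(a, a), q(cons(q(q(c)), h(q(c))))):
1. cons(cons(a, a), q(cons(q(q(c)), h(q(c)))))  →  cons(cons(a, a), cons(q(q(c)), h(q(c))))   [R2 at 2]
2. cons(cons(a, a), cons(q(q(c)), h(q(c))))  →  cons(cons(a, a), cons(q(c), h(q(c))))   [R2 at 2.1]
3. cons(cons(a, a), cons(q(c), h(q(c))))  →  cons(cons(a, a), cons(c, h(q(c))))   [R2 at 2.1]
4. cons(cons(a, a), cons(c, h(q(c))))  →  cons(cons(a, a), cons(c, h(c)))   [R2 at 2.2.1]
5. cons(cons(a, a), cons(c, h(c)))  →  cons(cons(a, a), cons(c, q(c)))   [R3 at 2.2]
6. cons(cons(a, a), cons(c, q(c)))  →  cons(cons(a, a), cons(c, c))   [R2 at 2.2]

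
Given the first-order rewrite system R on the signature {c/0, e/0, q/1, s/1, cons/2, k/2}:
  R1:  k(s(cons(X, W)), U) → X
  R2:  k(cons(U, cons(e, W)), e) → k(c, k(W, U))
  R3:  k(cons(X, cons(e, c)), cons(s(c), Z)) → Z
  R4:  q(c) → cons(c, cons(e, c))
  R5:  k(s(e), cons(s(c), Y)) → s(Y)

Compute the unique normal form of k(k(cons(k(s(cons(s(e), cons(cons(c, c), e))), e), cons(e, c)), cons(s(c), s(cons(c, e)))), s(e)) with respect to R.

1. k(k(cons(k(s(cons(s(e), cons(cons(c, c), e))), e), cons(e, c)), cons(s(c), s(cons(c, e)))), s(e))  →  k(s(cons(c, e)), s(e))   [R3 at 1]
2. k(s(cons(c, e)), s(e))  →  c   [R1 at ε]

c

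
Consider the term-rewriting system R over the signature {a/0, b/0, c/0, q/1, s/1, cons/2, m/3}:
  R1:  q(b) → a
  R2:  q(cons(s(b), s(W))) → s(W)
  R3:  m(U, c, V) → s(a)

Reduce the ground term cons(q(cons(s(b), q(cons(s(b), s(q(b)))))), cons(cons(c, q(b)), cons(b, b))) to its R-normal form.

1. cons(q(cons(s(b), q(cons(s(b), s(q(b)))))), cons(cons(c, q(b)), cons(b, b)))  →  cons(q(cons(s(b), s(q(b)))), cons(cons(c, q(b)), cons(b, b)))   [R2 at 1.1.2]
2. cons(q(cons(s(b), s(q(b)))), cons(cons(c, q(b)), cons(b, b)))  →  cons(s(q(b)), cons(cons(c, q(b)), cons(b, b)))   [R2 at 1]
3. cons(s(q(b)), cons(cons(c, q(b)), cons(b, b)))  →  cons(s(a), cons(cons(c, q(b)), cons(b, b)))   [R1 at 1.1]
4. cons(s(a), cons(cons(c, q(b)), cons(b, b)))  →  cons(s(a), cons(cons(c, a), cons(b, b)))   [R1 at 2.1.2]

cons(s(a), cons(cons(c, a), cons(b, b)))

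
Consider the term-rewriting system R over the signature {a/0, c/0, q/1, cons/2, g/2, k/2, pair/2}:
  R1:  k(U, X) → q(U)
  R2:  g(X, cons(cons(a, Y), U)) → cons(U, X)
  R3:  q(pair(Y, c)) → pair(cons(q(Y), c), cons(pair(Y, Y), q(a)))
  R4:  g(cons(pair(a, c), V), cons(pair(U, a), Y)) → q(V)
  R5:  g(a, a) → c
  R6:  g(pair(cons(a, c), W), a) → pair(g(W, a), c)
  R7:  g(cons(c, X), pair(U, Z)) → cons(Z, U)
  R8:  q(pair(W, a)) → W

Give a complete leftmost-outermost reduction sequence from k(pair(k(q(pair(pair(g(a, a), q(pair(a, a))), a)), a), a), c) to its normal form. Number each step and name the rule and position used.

1. k(pair(k(q(pair(pair(g(a, a), q(pair(a, a))), a)), a), a), c)  →  q(pair(k(q(pair(pair(g(a, a), q(pair(a, a))), a)), a), a))   [R1 at ε]
2. q(pair(k(q(pair(pair(g(a, a), q(pair(a, a))), a)), a), a))  →  k(q(pair(pair(g(a, a), q(pair(a, a))), a)), a)   [R8 at ε]
3. k(q(pair(pair(g(a, a), q(pair(a, a))), a)), a)  →  q(q(pair(pair(g(a, a), q(pair(a, a))), a)))   [R1 at ε]
4. q(q(pair(pair(g(a, a), q(pair(a, a))), a)))  →  q(pair(g(a, a), q(pair(a, a))))   [R8 at 1]
5. q(pair(g(a, a), q(pair(a, a))))  →  q(pair(c, q(pair(a, a))))   [R5 at 1.1]
6. q(pair(c, q(pair(a, a))))  →  q(pair(c, a))   [R8 at 1.2]
7. q(pair(c, a))  →  c   [R8 at ε]

c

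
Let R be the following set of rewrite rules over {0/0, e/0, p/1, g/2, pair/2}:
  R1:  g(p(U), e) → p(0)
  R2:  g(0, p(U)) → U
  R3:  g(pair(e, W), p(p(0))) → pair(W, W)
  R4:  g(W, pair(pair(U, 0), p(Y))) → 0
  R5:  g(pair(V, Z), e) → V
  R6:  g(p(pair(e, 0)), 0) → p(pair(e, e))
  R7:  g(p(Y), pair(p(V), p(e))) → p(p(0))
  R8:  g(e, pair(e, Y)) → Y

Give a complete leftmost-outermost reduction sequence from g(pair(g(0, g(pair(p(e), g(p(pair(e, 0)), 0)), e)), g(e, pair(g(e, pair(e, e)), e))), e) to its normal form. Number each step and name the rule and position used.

e

1. g(pair(g(0, g(pair(p(e), g(p(pair(e, 0)), 0)), e)), g(e, pair(g(e, pair(e, e)), e))), e)  →  g(0, g(pair(p(e), g(p(pair(e, 0)), 0)), e))   [R5 at ε]
2. g(0, g(pair(p(e), g(p(pair(e, 0)), 0)), e))  →  g(0, p(e))   [R5 at 2]
3. g(0, p(e))  →  e   [R2 at ε]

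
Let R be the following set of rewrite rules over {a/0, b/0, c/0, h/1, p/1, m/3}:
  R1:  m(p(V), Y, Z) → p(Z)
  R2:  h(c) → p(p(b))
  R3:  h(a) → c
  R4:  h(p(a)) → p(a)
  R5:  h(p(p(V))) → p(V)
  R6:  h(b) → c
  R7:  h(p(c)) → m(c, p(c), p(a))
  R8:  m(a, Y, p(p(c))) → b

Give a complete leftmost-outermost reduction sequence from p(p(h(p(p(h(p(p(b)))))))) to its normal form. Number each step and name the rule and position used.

1. p(p(h(p(p(h(p(p(b))))))))  →  p(p(p(h(p(p(b))))))   [R5 at 1.1]
2. p(p(p(h(p(p(b))))))  →  p(p(p(p(b))))   [R5 at 1.1.1]

p(p(p(p(b))))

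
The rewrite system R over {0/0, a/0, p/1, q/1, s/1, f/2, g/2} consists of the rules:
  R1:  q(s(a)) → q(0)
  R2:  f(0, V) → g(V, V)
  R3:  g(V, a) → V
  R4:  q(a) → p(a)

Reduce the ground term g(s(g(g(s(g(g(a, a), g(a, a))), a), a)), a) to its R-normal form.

s(s(a))

1. g(s(g(g(s(g(g(a, a), g(a, a))), a), a)), a)  →  s(g(g(s(g(g(a, a), g(a, a))), a), a))   [R3 at ε]
2. s(g(g(s(g(g(a, a), g(a, a))), a), a))  →  s(g(s(g(g(a, a), g(a, a))), a))   [R3 at 1]
3. s(g(s(g(g(a, a), g(a, a))), a))  →  s(s(g(g(a, a), g(a, a))))   [R3 at 1]
4. s(s(g(g(a, a), g(a, a))))  →  s(s(g(a, g(a, a))))   [R3 at 1.1.1]
5. s(s(g(a, g(a, a))))  →  s(s(g(a, a)))   [R3 at 1.1.2]
6. s(s(g(a, a)))  →  s(s(a))   [R3 at 1.1]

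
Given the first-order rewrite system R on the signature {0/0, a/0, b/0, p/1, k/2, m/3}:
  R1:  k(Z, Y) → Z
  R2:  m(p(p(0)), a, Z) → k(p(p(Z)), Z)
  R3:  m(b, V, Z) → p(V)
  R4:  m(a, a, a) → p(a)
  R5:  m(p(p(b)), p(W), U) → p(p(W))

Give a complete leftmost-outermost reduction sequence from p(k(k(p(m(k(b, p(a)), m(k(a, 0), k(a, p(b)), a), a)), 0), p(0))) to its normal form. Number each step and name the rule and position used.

1. p(k(k(p(m(k(b, p(a)), m(k(a, 0), k(a, p(b)), a), a)), 0), p(0)))  →  p(k(p(m(k(b, p(a)), m(k(a, 0), k(a, p(b)), a), a)), 0))   [R1 at 1]
2. p(k(p(m(k(b, p(a)), m(k(a, 0), k(a, p(b)), a), a)), 0))  →  p(p(m(k(b, p(a)), m(k(a, 0), k(a, p(b)), a), a)))   [R1 at 1]
3. p(p(m(k(b, p(a)), m(k(a, 0), k(a, p(b)), a), a)))  →  p(p(m(b, m(k(a, 0), k(a, p(b)), a), a)))   [R1 at 1.1.1]
4. p(p(m(b, m(k(a, 0), k(a, p(b)), a), a)))  →  p(p(p(m(k(a, 0), k(a, p(b)), a))))   [R3 at 1.1]
5. p(p(p(m(k(a, 0), k(a, p(b)), a))))  →  p(p(p(m(a, k(a, p(b)), a))))   [R1 at 1.1.1.1]
6. p(p(p(m(a, k(a, p(b)), a))))  →  p(p(p(m(a, a, a))))   [R1 at 1.1.1.2]
7. p(p(p(m(a, a, a))))  →  p(p(p(p(a))))   [R4 at 1.1.1]

p(p(p(p(a))))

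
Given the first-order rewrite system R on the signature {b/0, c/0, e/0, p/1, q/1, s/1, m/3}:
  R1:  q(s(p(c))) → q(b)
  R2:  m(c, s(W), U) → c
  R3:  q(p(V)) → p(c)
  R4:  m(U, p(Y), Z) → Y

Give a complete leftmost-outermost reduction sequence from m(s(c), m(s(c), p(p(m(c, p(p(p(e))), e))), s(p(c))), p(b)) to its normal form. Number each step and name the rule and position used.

p(p(e))

1. m(s(c), m(s(c), p(p(m(c, p(p(p(e))), e))), s(p(c))), p(b))  →  m(s(c), p(m(c, p(p(p(e))), e)), p(b))   [R4 at 2]
2. m(s(c), p(m(c, p(p(p(e))), e)), p(b))  →  m(c, p(p(p(e))), e)   [R4 at ε]
3. m(c, p(p(p(e))), e)  →  p(p(e))   [R4 at ε]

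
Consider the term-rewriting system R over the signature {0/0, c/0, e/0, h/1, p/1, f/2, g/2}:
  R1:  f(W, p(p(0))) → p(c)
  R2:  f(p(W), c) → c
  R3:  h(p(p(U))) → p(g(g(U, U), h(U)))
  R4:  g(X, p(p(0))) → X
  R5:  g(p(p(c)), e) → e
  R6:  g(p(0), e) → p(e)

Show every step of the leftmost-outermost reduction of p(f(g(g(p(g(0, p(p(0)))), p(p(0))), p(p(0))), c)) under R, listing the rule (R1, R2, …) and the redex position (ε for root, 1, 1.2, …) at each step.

p(c)

1. p(f(g(g(p(g(0, p(p(0)))), p(p(0))), p(p(0))), c))  →  p(f(g(p(g(0, p(p(0)))), p(p(0))), c))   [R4 at 1.1]
2. p(f(g(p(g(0, p(p(0)))), p(p(0))), c))  →  p(f(p(g(0, p(p(0)))), c))   [R4 at 1.1]
3. p(f(p(g(0, p(p(0)))), c))  →  p(c)   [R2 at 1]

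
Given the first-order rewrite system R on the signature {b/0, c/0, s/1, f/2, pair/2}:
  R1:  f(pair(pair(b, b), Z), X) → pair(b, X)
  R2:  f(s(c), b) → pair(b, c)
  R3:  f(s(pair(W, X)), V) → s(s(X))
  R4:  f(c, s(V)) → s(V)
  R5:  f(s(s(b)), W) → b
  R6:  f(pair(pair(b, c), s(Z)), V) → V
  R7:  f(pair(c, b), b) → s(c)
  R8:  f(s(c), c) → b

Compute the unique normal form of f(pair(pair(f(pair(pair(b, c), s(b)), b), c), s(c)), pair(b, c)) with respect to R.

1. f(pair(pair(f(pair(pair(b, c), s(b)), b), c), s(c)), pair(b, c))  →  f(pair(pair(b, c), s(c)), pair(b, c))   [R6 at 1.1.1]
2. f(pair(pair(b, c), s(c)), pair(b, c))  →  pair(b, c)   [R6 at ε]

pair(b, c)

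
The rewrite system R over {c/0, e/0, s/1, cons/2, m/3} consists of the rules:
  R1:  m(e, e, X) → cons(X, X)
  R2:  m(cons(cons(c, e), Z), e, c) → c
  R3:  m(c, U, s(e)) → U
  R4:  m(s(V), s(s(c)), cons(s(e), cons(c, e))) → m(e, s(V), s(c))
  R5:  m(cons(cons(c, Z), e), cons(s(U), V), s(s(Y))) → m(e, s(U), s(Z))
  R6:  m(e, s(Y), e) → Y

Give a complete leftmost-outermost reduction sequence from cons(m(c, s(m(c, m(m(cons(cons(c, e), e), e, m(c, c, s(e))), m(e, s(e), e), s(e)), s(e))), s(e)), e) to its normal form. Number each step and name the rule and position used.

cons(s(e), e)

1. cons(m(c, s(m(c, m(m(cons(cons(c, e), e), e, m(c, c, s(e))), m(e, s(e), e), s(e)), s(e))), s(e)), e)  →  cons(s(m(c, m(m(cons(cons(c, e), e), e, m(c, c, s(e))), m(e, s(e), e), s(e)), s(e))), e)   [R3 at 1]
2. cons(s(m(c, m(m(cons(cons(c, e), e), e, m(c, c, s(e))), m(e, s(e), e), s(e)), s(e))), e)  →  cons(s(m(m(cons(cons(c, e), e), e, m(c, c, s(e))), m(e, s(e), e), s(e))), e)   [R3 at 1.1]
3. cons(s(m(m(cons(cons(c, e), e), e, m(c, c, s(e))), m(e, s(e), e), s(e))), e)  →  cons(s(m(m(cons(cons(c, e), e), e, c), m(e, s(e), e), s(e))), e)   [R3 at 1.1.1.3]
4. cons(s(m(m(cons(cons(c, e), e), e, c), m(e, s(e), e), s(e))), e)  →  cons(s(m(c, m(e, s(e), e), s(e))), e)   [R2 at 1.1.1]
5. cons(s(m(c, m(e, s(e), e), s(e))), e)  →  cons(s(m(e, s(e), e)), e)   [R3 at 1.1]
6. cons(s(m(e, s(e), e)), e)  →  cons(s(e), e)   [R6 at 1.1]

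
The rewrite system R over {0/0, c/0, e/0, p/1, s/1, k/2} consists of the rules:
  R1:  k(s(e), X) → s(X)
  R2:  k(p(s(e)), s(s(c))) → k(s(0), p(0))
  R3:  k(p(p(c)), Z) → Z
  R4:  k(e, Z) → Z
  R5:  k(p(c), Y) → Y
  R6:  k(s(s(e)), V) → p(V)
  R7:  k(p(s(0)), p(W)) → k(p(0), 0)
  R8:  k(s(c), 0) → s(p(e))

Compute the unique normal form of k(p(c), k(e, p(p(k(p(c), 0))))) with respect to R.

p(p(0))

1. k(p(c), k(e, p(p(k(p(c), 0)))))  →  k(e, p(p(k(p(c), 0))))   [R5 at ε]
2. k(e, p(p(k(p(c), 0))))  →  p(p(k(p(c), 0)))   [R4 at ε]
3. p(p(k(p(c), 0)))  →  p(p(0))   [R5 at 1.1]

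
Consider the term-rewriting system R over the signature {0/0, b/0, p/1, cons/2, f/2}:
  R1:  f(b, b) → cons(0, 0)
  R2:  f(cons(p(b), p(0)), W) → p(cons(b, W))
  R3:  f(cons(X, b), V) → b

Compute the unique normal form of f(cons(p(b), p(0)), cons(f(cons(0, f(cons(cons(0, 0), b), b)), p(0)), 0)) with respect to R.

1. f(cons(p(b), p(0)), cons(f(cons(0, f(cons(cons(0, 0), b), b)), p(0)), 0))  →  p(cons(b, cons(f(cons(0, f(cons(cons(0, 0), b), b)), p(0)), 0)))   [R2 at ε]
2. p(cons(b, cons(f(cons(0, f(cons(cons(0, 0), b), b)), p(0)), 0)))  →  p(cons(b, cons(f(cons(0, b), p(0)), 0)))   [R3 at 1.2.1.1.2]
3. p(cons(b, cons(f(cons(0, b), p(0)), 0)))  →  p(cons(b, cons(b, 0)))   [R3 at 1.2.1]

p(cons(b, cons(b, 0)))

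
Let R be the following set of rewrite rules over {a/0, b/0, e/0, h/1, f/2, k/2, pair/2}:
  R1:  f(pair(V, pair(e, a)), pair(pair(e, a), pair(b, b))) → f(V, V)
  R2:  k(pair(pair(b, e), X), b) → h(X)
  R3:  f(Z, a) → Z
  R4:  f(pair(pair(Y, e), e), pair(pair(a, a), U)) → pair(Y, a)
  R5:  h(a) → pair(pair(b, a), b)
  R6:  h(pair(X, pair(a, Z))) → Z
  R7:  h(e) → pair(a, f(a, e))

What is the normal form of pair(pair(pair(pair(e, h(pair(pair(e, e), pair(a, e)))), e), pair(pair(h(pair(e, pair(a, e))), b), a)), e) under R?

pair(pair(pair(pair(e, e), e), pair(pair(e, b), a)), e)

1. pair(pair(pair(pair(e, h(pair(pair(e, e), pair(a, e)))), e), pair(pair(h(pair(e, pair(a, e))), b), a)), e)  →  pair(pair(pair(pair(e, e), e), pair(pair(h(pair(e, pair(a, e))), b), a)), e)   [R6 at 1.1.1.2]
2. pair(pair(pair(pair(e, e), e), pair(pair(h(pair(e, pair(a, e))), b), a)), e)  →  pair(pair(pair(pair(e, e), e), pair(pair(e, b), a)), e)   [R6 at 1.2.1.1]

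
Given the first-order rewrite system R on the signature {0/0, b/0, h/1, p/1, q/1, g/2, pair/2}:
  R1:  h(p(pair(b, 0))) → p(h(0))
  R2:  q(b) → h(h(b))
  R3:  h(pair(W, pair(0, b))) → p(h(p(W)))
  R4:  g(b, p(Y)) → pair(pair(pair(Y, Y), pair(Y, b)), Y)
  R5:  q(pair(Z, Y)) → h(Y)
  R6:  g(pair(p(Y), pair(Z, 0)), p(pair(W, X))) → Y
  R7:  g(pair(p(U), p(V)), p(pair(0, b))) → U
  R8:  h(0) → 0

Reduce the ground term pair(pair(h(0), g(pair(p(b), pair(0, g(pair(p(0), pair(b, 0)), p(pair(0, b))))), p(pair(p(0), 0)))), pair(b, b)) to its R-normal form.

pair(pair(0, b), pair(b, b))

1. pair(pair(h(0), g(pair(p(b), pair(0, g(pair(p(0), pair(b, 0)), p(pair(0, b))))), p(pair(p(0), 0)))), pair(b, b))  →  pair(pair(0, g(pair(p(b), pair(0, g(pair(p(0), pair(b, 0)), p(pair(0, b))))), p(pair(p(0), 0)))), pair(b, b))   [R8 at 1.1]
2. pair(pair(0, g(pair(p(b), pair(0, g(pair(p(0), pair(b, 0)), p(pair(0, b))))), p(pair(p(0), 0)))), pair(b, b))  →  pair(pair(0, g(pair(p(b), pair(0, 0)), p(pair(p(0), 0)))), pair(b, b))   [R6 at 1.2.1.2.2]
3. pair(pair(0, g(pair(p(b), pair(0, 0)), p(pair(p(0), 0)))), pair(b, b))  →  pair(pair(0, b), pair(b, b))   [R6 at 1.2]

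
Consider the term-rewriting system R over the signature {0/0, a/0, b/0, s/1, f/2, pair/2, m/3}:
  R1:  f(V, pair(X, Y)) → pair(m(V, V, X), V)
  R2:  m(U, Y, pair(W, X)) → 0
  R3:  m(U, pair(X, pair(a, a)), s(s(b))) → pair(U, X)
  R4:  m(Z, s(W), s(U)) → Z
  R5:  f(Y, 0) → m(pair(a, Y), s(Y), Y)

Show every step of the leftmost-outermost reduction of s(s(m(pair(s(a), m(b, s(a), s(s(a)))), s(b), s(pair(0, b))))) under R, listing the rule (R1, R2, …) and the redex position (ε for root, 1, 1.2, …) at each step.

s(s(pair(s(a), b)))

1. s(s(m(pair(s(a), m(b, s(a), s(s(a)))), s(b), s(pair(0, b)))))  →  s(s(pair(s(a), m(b, s(a), s(s(a))))))   [R4 at 1.1]
2. s(s(pair(s(a), m(b, s(a), s(s(a))))))  →  s(s(pair(s(a), b)))   [R4 at 1.1.2]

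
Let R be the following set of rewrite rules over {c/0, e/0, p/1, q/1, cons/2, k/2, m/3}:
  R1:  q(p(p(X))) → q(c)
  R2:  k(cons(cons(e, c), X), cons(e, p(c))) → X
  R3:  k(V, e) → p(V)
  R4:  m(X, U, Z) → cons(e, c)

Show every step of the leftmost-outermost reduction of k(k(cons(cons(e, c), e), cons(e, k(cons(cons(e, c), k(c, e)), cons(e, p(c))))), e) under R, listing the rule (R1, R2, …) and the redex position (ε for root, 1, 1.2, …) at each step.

1. k(k(cons(cons(e, c), e), cons(e, k(cons(cons(e, c), k(c, e)), cons(e, p(c))))), e)  →  p(k(cons(cons(e, c), e), cons(e, k(cons(cons(e, c), k(c, e)), cons(e, p(c))))))   [R3 at ε]
2. p(k(cons(cons(e, c), e), cons(e, k(cons(cons(e, c), k(c, e)), cons(e, p(c))))))  →  p(k(cons(cons(e, c), e), cons(e, k(c, e))))   [R2 at 1.2.2]
3. p(k(cons(cons(e, c), e), cons(e, k(c, e))))  →  p(k(cons(cons(e, c), e), cons(e, p(c))))   [R3 at 1.2.2]
4. p(k(cons(cons(e, c), e), cons(e, p(c))))  →  p(e)   [R2 at 1]

p(e)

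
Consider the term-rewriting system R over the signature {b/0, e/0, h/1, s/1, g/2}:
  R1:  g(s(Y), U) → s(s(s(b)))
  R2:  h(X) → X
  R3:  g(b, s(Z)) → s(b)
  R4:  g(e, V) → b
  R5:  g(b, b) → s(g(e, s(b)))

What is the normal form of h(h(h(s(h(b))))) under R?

s(b)

1. h(h(h(s(h(b)))))  →  h(h(s(h(b))))   [R2 at ε]
2. h(h(s(h(b))))  →  h(s(h(b)))   [R2 at ε]
3. h(s(h(b)))  →  s(h(b))   [R2 at ε]
4. s(h(b))  →  s(b)   [R2 at 1]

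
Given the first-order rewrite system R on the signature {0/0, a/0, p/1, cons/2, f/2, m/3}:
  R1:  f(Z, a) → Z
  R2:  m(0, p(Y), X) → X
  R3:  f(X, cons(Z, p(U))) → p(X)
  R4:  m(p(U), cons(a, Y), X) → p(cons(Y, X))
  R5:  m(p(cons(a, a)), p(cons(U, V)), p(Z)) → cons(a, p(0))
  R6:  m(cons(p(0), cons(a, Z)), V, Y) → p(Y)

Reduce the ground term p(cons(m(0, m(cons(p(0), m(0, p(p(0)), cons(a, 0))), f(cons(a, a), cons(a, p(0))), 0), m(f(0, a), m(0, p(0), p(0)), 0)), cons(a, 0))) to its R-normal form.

p(cons(0, cons(a, 0)))

1. p(cons(m(0, m(cons(p(0), m(0, p(p(0)), cons(a, 0))), f(cons(a, a), cons(a, p(0))), 0), m(f(0, a), m(0, p(0), p(0)), 0)), cons(a, 0)))  →  p(cons(m(0, m(cons(p(0), cons(a, 0)), f(cons(a, a), cons(a, p(0))), 0), m(f(0, a), m(0, p(0), p(0)), 0)), cons(a, 0)))   [R2 at 1.1.2.1.2]
2. p(cons(m(0, m(cons(p(0), cons(a, 0)), f(cons(a, a), cons(a, p(0))), 0), m(f(0, a), m(0, p(0), p(0)), 0)), cons(a, 0)))  →  p(cons(m(0, p(0), m(f(0, a), m(0, p(0), p(0)), 0)), cons(a, 0)))   [R6 at 1.1.2]
3. p(cons(m(0, p(0), m(f(0, a), m(0, p(0), p(0)), 0)), cons(a, 0)))  →  p(cons(m(f(0, a), m(0, p(0), p(0)), 0), cons(a, 0)))   [R2 at 1.1]
4. p(cons(m(f(0, a), m(0, p(0), p(0)), 0), cons(a, 0)))  →  p(cons(m(0, m(0, p(0), p(0)), 0), cons(a, 0)))   [R1 at 1.1.1]
5. p(cons(m(0, m(0, p(0), p(0)), 0), cons(a, 0)))  →  p(cons(m(0, p(0), 0), cons(a, 0)))   [R2 at 1.1.2]
6. p(cons(m(0, p(0), 0), cons(a, 0)))  →  p(cons(0, cons(a, 0)))   [R2 at 1.1]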